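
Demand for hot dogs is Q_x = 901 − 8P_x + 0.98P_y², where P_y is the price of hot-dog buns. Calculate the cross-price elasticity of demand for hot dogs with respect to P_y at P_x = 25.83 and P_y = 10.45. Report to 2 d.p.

0.27

At P_x = 25.83 and P_y = 10.45: Q_x = 801.378.
∂Q_x/∂P_y = 1.96P_y = 1.96(10.45) = 20.4820.
ε = (∂Q_x/∂P_y)(P_y/Q_x) = 20.4820 × (10.45/801.378) ≈ 0.27.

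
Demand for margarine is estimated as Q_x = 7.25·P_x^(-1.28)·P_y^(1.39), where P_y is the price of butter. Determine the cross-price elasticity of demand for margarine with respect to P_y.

1.39

In a log-linear (constant-elasticity) demand function, the coefficient on the exponent of P_y is the cross-price elasticity.
ε = 1.39. Positive, so margarine and butter are substitutes.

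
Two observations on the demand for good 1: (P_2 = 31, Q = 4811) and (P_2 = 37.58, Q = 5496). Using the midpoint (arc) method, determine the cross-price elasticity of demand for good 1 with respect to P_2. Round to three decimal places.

ΔQ_1 = 5496 − 4811 = 685; ΔP_2 = 37.58 − 31 = 6.58.
Midpoints: Q̄_1 = 5153.5, P̄_2 = 34.29.
ε = (ΔQ_1/Q̄_1)/(ΔP_2/P̄_2) = (685/5153.5)/(6.58/34.29) ≈ 0.693.
ε > 0: good 1 and good 2 are substitutes.

0.693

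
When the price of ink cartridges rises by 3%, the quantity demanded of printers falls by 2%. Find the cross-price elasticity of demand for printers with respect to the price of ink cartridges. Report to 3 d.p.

ε = (%ΔQ of printers) / (%ΔP of ink cartridges) = (-2%) / (3%) ≈ -0.667.
Negative cross-price elasticity: complements.

-0.667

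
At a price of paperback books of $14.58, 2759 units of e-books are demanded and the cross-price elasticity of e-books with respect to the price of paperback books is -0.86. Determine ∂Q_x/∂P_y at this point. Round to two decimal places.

-162.74

ε = (∂Q_x/∂P_y)·(P_y/Q_x) ⇒ ∂Q_x/∂P_y = ε·Q_x/P_y = -0.86 × 2759/14.58 ≈ -162.74.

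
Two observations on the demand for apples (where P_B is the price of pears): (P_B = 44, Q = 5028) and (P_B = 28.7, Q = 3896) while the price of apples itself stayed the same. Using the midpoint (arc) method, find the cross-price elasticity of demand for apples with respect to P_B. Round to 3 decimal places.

ΔQ_A = 3896 − 5028 = -1132; ΔP_B = 28.7 − 44 = -15.3.
Midpoints: Q̄_A = 4462.0, P̄_B = 36.35.
ε = (ΔQ_A/Q̄_A)/(ΔP_B/P̄_B) = (-1132/4462.0)/(-15.3/36.35) ≈ 0.603.

0.603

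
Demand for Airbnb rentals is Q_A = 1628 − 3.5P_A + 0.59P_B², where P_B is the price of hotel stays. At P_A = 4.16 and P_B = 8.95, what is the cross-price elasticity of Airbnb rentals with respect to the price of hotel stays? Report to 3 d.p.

At P_A = 4.16 and P_B = 8.95: Q_A = 1660.700.
∂Q_A/∂P_B = 1.18P_B = 1.18(8.95) = 10.5610.
ε = (∂Q_A/∂P_B)(P_B/Q_A) = 10.5610 × (8.95/1660.700) ≈ 0.057.
ε > 0: substitutes.

0.057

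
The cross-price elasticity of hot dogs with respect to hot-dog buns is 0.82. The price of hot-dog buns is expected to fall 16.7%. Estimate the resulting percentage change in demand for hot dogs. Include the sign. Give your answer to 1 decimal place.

%ΔQ ≈ ε × %ΔP of hot-dog buns = 0.82 × (-16.7%) = -13.7%.

-13.7%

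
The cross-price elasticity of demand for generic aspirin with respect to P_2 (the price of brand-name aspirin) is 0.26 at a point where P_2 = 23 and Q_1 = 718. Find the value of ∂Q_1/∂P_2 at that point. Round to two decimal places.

ε = (∂Q_1/∂P_2)·(P_2/Q_1) ⇒ ∂Q_1/∂P_2 = ε·Q_1/P_2 = 0.26 × 718/23 ≈ 8.12.

8.12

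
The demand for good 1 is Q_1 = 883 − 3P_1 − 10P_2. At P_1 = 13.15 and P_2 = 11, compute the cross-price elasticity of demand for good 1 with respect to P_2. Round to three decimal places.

At P_1 = 13.15 and P_2 = 11: Q_1 = 733.55.
∂Q_1/∂P_2 = -10.
ε = (∂Q_1/∂P_2)(P_2/Q_1) = -10 × (11/733.55) ≈ -0.150.

-0.150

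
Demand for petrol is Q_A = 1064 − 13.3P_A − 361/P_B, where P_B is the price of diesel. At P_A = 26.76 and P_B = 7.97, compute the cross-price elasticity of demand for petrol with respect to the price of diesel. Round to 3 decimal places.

0.068

At P_A = 26.76 and P_B = 7.97: Q_A = 662.797.
∂Q_A/∂P_B = 361/P_B² = 5.6832.
ε = (∂Q_A/∂P_B)(P_B/Q_A) = 5.6832 × (7.97/662.797) ≈ 0.068.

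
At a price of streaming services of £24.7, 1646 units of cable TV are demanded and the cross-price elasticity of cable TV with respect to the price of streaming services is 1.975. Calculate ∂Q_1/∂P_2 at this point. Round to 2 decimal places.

131.61

ε = (∂Q_1/∂P_2)·(P_2/Q_1) ⇒ ∂Q_1/∂P_2 = ε·Q_1/P_2 = 1.975 × 1646/24.7 ≈ 131.61.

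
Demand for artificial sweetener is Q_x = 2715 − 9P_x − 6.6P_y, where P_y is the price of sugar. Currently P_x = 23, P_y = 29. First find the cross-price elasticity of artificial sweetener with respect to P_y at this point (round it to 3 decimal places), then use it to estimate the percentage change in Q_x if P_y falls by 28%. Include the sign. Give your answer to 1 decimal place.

2.3%

At P_x = 23, P_y = 29: Q_x = 2316.6.
∂Q_x/∂P_y = -6.6.
ε = (∂Q_x/∂P_y)(P_y/Q_x) = -6.6000 × 29/2316.6 ≈ -0.083.
%ΔQ_x ≈ ε × %ΔP_y = -0.083 × (-28%) = 2.3%.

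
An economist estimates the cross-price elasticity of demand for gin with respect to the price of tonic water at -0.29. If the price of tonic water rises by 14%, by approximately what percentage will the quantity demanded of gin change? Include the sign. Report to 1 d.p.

-4.1%

%ΔQ ≈ ε × %ΔP of tonic water = -0.29 × (14%) = -4.1%.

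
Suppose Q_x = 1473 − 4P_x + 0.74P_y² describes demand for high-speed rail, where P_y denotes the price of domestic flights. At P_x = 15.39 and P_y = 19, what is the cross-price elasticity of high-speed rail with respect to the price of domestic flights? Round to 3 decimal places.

0.318

At P_x = 15.39 and P_y = 19: Q_x = 1678.58.
∂Q_x/∂P_y = 1.48P_y = 1.48(19) = 28.1200.
ε = (∂Q_x/∂P_y)(P_y/Q_x) = 28.1200 × (19/1678.58) ≈ 0.318.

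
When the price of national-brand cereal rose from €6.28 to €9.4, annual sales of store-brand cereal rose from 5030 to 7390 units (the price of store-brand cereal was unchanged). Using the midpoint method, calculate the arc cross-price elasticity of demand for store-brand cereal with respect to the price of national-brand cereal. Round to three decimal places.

0.955

ΔQ_A = 7390 − 5030 = 2360; ΔP_B = 9.4 − 6.28 = 3.12.
Midpoints: Q̄_A = 6210.0, P̄_B = 7.84.
ε = (ΔQ_A/Q̄_A)/(ΔP_B/P̄_B) = (2360/6210.0)/(3.12/7.84) ≈ 0.955.
ε > 0: store-brand cereal and national-brand cereal are substitutes.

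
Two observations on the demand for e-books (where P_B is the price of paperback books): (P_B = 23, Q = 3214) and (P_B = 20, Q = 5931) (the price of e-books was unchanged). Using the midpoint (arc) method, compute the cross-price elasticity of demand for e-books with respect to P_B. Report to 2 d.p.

ΔQ_A = 5931 − 3214 = 2717; ΔP_B = 20 − 23 = -3.
Midpoints: Q̄_A = 4572.5, P̄_B = 21.50.
ε = (ΔQ_A/Q̄_A)/(ΔP_B/P̄_B) = (2717/4572.5)/(-3/21.50) ≈ -4.26.
ε < 0: e-books and paperback books are complements.

-4.26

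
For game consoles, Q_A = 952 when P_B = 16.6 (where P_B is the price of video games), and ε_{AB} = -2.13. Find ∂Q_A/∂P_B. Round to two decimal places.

ε = (∂Q_A/∂P_B)·(P_B/Q_A) ⇒ ∂Q_A/∂P_B = ε·Q_A/P_B = -2.13 × 952/16.6 ≈ -122.15.

-122.15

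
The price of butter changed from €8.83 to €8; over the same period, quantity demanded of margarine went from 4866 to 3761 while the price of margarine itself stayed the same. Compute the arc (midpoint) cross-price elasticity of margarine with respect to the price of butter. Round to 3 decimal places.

2.597

ΔQ_A = 3761 − 4866 = -1105; ΔP_B = 8 − 8.83 = -0.83.
Midpoints: Q̄_A = 4313.5, P̄_B = 8.41.
ε = (ΔQ_A/Q̄_A)/(ΔP_B/P̄_B) = (-1105/4313.5)/(-0.83/8.41) ≈ 2.597.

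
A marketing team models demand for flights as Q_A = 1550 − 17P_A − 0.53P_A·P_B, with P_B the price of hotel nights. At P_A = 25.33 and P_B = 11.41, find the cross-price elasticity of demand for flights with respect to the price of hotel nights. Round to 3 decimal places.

-0.159

At P_A = 25.33 and P_B = 11.41: Q_A = 966.212.
∂Q_A/∂P_B = -0.53P_A = -0.53(25.33) = -13.4249.
ε = (∂Q_A/∂P_B)(P_B/Q_A) = -13.4249 × (11.41/966.212) ≈ -0.159.
ε < 0: complements.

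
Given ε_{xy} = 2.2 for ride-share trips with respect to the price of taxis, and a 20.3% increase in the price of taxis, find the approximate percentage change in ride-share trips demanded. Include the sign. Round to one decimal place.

%ΔQ ≈ ε × %ΔP of taxis = 2.2 × (20.3%) = 44.7%.

44.7%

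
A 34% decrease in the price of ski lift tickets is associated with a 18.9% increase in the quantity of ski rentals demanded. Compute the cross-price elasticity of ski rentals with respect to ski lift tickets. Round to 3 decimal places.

-0.556

ε = (%ΔQ of ski rentals) / (%ΔP of ski lift tickets) = (18.9%) / (-34%) ≈ -0.556.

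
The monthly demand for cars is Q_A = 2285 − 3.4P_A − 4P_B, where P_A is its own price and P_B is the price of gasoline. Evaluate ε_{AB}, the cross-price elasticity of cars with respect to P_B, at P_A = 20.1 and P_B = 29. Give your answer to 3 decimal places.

-0.055

At P_A = 20.1 and P_B = 29: Q_A = 2100.66.
∂Q_A/∂P_B = -4.
ε = (∂Q_A/∂P_B)(P_B/Q_A) = -4 × (29/2100.66) ≈ -0.055.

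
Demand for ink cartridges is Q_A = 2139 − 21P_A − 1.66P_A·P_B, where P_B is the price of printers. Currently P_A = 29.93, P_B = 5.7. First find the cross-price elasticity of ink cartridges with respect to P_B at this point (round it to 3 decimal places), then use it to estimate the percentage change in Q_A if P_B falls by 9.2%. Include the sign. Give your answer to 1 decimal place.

At P_A = 29.93, P_B = 5.7: Q_A = 1227.272.
∂Q_A/∂P_B = -1.66P_A = -49.6838.
ε = (∂Q_A/∂P_B)(P_B/Q_A) = -49.6838 × 5.7/1227.272 ≈ -0.231.
%ΔQ_A ≈ ε × %ΔP_B = -0.231 × (-9.2%) = 2.1%.

2.1%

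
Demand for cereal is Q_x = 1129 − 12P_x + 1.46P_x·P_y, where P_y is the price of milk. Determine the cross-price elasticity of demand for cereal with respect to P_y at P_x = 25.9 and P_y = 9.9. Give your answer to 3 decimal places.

At P_x = 25.9 and P_y = 9.9: Q_x = 1192.559.
∂Q_x/∂P_y = 1.46P_x = 1.46(25.9) = 37.8140.
ε = (∂Q_x/∂P_y)(P_y/Q_x) = 37.8140 × (9.9/1192.559) ≈ 0.314.
ε > 0: substitutes.

0.314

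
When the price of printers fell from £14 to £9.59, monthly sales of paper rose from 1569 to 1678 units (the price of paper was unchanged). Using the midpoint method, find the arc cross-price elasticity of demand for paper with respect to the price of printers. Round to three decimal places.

ΔQ_A = 1678 − 1569 = 109; ΔP_B = 9.59 − 14 = -4.41.
Midpoints: Q̄_A = 1623.5, P̄_B = 11.79.
ε = (ΔQ_A/Q̄_A)/(ΔP_B/P̄_B) = (109/1623.5)/(-4.41/11.79) ≈ -0.180.

-0.180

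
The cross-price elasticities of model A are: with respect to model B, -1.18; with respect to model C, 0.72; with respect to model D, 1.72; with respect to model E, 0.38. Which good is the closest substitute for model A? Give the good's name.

Substitutes have ε > 0. Among the positive values, 1.72 (model D) is largest.

model D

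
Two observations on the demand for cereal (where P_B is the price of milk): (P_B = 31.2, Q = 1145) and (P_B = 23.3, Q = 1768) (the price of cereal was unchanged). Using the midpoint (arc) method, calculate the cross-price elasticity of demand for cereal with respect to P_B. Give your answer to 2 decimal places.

ΔQ_A = 1768 − 1145 = 623; ΔP_B = 23.3 − 31.2 = -7.9.
Midpoints: Q̄_A = 1456.5, P̄_B = 27.25.
ε = (ΔQ_A/Q̄_A)/(ΔP_B/P̄_B) = (623/1456.5)/(-7.9/27.25) ≈ -1.48.

-1.48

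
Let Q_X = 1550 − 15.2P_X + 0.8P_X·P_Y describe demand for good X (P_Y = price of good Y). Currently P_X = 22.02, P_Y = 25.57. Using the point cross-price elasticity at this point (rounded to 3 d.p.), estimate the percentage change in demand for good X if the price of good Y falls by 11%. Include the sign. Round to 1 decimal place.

At P_X = 22.02, P_Y = 25.57: Q_X = 1665.737.
∂Q_X/∂P_Y = 0.8P_X = 17.6160.
ε = (∂Q_X/∂P_Y)(P_Y/Q_X) = 17.6160 × 25.57/1665.737 ≈ 0.270.
%ΔQ_X ≈ ε × %ΔP_Y = 0.270 × (-11%) = -3.0%.

-3.0%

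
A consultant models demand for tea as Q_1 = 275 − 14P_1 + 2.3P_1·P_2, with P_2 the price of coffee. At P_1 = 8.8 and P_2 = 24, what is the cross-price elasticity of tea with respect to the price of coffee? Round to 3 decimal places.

At P_1 = 8.8 and P_2 = 24: Q_1 = 637.56.
∂Q_1/∂P_2 = 2.3P_1 = 2.3(8.8) = 20.2400.
ε = (∂Q_1/∂P_2)(P_2/Q_1) = 20.2400 × (24/637.56) ≈ 0.762.

0.762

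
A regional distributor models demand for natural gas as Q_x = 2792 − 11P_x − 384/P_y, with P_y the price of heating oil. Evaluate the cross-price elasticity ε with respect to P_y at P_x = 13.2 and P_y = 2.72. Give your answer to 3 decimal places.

0.056

At P_x = 13.2 and P_y = 2.72: Q_x = 2505.624.
∂Q_x/∂P_y = 384/P_y² = 51.9031.
ε = (∂Q_x/∂P_y)(P_y/Q_x) = 51.9031 × (2.72/2505.624) ≈ 0.056.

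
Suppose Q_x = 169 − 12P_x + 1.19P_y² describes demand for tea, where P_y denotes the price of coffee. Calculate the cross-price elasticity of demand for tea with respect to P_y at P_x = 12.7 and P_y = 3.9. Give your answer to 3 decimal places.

At P_x = 12.7 and P_y = 3.9: Q_x = 34.700.
∂Q_x/∂P_y = 2.38P_y = 2.38(3.9) = 9.2820.
ε = (∂Q_x/∂P_y)(P_y/Q_x) = 9.2820 × (3.9/34.700) ≈ 1.043.
ε > 0: substitutes.

1.043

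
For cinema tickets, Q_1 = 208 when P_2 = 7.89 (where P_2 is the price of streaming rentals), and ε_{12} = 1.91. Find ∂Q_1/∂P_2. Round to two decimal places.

50.35

ε = (∂Q_1/∂P_2)·(P_2/Q_1) ⇒ ∂Q_1/∂P_2 = ε·Q_1/P_2 = 1.91 × 208/7.89 ≈ 50.35.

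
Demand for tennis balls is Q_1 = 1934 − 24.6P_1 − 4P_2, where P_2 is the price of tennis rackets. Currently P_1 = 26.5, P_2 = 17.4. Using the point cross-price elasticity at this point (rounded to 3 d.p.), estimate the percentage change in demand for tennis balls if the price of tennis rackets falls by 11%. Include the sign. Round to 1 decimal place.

0.6%

At P_1 = 26.5, P_2 = 17.4: Q_1 = 1212.5.
∂Q_1/∂P_2 = -4.
ε = (∂Q_1/∂P_2)(P_2/Q_1) = -4.0000 × 17.4/1212.5 ≈ -0.057.
%ΔQ_1 ≈ ε × %ΔP_2 = -0.057 × (-11%) = 0.6%.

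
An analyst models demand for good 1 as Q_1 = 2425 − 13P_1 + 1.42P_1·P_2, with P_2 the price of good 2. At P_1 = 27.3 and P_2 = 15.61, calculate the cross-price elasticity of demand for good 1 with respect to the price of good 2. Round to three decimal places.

At P_1 = 27.3 and P_2 = 15.61: Q_1 = 2675.237.
∂Q_1/∂P_2 = 1.42P_1 = 1.42(27.3) = 38.7660.
ε = (∂Q_1/∂P_2)(P_2/Q_1) = 38.7660 × (15.61/2675.237) ≈ 0.226.
ε > 0: substitutes.

0.226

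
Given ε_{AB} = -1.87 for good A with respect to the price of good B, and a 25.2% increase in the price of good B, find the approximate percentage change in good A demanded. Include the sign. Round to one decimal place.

%ΔQ ≈ ε × %ΔP of good B = -1.87 × (25.2%) = -47.1%.

-47.1%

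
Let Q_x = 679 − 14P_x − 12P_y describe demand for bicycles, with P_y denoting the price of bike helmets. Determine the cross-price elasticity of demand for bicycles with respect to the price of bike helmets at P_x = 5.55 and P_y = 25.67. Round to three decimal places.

-1.050

At P_x = 5.55 and P_y = 25.67: Q_x = 293.26.
∂Q_x/∂P_y = -12.
ε = (∂Q_x/∂P_y)(P_y/Q_x) = -12 × (25.67/293.26) ≈ -1.050.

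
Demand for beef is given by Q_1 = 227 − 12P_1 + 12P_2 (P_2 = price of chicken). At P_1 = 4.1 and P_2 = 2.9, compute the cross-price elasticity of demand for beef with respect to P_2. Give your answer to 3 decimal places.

0.164

At P_1 = 4.1 and P_2 = 2.9: Q_1 = 212.6.
∂Q_1/∂P_2 = 12.
ε = (∂Q_1/∂P_2)(P_2/Q_1) = 12 × (2.9/212.6) ≈ 0.164.
Since ε > 0, beef and chicken are substitutes.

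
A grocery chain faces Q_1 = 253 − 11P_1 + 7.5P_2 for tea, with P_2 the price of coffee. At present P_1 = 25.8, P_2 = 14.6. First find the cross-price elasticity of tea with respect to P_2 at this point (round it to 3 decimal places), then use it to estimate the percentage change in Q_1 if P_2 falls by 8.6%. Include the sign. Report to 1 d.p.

-12.0%

At P_1 = 25.8, P_2 = 14.6: Q_1 = 78.7.
∂Q_1/∂P_2 = 7.5.
ε = (∂Q_1/∂P_2)(P_2/Q_1) = 7.5000 × 14.6/78.7 ≈ 1.391.
%ΔQ_1 ≈ ε × %ΔP_2 = 1.391 × (-8.6%) = -12.0%.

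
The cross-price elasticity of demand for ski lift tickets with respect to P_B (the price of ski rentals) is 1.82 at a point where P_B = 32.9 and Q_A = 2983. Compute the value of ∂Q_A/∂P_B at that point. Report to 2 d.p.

ε = (∂Q_A/∂P_B)·(P_B/Q_A) ⇒ ∂Q_A/∂P_B = ε·Q_A/P_B = 1.82 × 2983/32.9 ≈ 165.02.

165.02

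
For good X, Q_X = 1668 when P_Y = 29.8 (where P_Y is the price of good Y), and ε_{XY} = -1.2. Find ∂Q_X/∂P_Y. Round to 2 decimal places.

-67.17

ε = (∂Q_X/∂P_Y)·(P_Y/Q_X) ⇒ ∂Q_X/∂P_Y = ε·Q_X/P_Y = -1.2 × 1668/29.8 ≈ -67.17.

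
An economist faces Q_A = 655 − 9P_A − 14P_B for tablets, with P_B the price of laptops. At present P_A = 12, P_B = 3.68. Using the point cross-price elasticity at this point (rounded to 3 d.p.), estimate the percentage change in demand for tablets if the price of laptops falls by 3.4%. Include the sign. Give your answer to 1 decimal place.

0.4%

At P_A = 12, P_B = 3.68: Q_A = 495.48.
∂Q_A/∂P_B = -14.
ε = (∂Q_A/∂P_B)(P_B/Q_A) = -14.0000 × 3.68/495.48 ≈ -0.104.
%ΔQ_A ≈ ε × %ΔP_B = -0.104 × (-3.4%) = 0.4%.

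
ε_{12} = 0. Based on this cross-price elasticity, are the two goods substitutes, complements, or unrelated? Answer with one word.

ε = 0: demand for good 1 does not respond to good 2's price; the goods are unrelated.

unrelated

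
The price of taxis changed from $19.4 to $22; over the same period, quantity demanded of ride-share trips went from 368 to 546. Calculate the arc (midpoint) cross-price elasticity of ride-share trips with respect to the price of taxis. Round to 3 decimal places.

3.101

ΔQ_A = 546 − 368 = 178; ΔP_B = 22 − 19.4 = 2.6.
Midpoints: Q̄_A = 457.0, P̄_B = 20.70.
ε = (ΔQ_A/Q̄_A)/(ΔP_B/P̄_B) = (178/457.0)/(2.6/20.70) ≈ 3.101.
ε > 0: ride-share trips and taxis are substitutes.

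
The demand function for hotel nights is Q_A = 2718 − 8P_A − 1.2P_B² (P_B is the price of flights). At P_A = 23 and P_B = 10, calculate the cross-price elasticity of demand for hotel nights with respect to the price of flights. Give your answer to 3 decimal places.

At P_A = 23 and P_B = 10: Q_A = 2414.
∂Q_A/∂P_B = -2.4P_B = -2.4(10) = -24.0000.
ε = (∂Q_A/∂P_B)(P_B/Q_A) = -24.0000 × (10/2414) ≈ -0.099.
ε < 0: complements.

-0.099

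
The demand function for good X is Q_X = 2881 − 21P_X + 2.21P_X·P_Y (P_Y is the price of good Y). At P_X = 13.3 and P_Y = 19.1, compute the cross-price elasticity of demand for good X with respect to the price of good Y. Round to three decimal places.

At P_X = 13.3 and P_Y = 19.1: Q_X = 3163.106.
∂Q_X/∂P_Y = 2.21P_X = 2.21(13.3) = 29.3930.
ε = (∂Q_X/∂P_Y)(P_Y/Q_X) = 29.3930 × (19.1/3163.106) ≈ 0.177.

0.177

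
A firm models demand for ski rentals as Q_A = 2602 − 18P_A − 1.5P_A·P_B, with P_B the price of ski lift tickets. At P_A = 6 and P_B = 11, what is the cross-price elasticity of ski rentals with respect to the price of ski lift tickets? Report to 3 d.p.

-0.041

At P_A = 6 and P_B = 11: Q_A = 2395.
∂Q_A/∂P_B = -1.5P_A = -1.5(6) = -9.0000.
ε = (∂Q_A/∂P_B)(P_B/Q_A) = -9.0000 × (11/2395) ≈ -0.041.
ε < 0: complements.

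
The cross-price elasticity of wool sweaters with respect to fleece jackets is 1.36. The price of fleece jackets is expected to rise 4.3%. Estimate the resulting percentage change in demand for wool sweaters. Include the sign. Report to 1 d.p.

%ΔQ ≈ ε × %ΔP of fleece jackets = 1.36 × (4.3%) = 5.8%.

5.8%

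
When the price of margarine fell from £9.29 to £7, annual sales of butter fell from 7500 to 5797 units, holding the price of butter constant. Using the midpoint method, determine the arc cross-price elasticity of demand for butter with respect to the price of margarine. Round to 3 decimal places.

ΔQ_A = 5797 − 7500 = -1703; ΔP_B = 7 − 9.29 = -2.29.
Midpoints: Q̄_A = 6648.5, P̄_B = 8.14.
ε = (ΔQ_A/Q̄_A)/(ΔP_B/P̄_B) = (-1703/6648.5)/(-2.29/8.14) ≈ 0.911.

0.911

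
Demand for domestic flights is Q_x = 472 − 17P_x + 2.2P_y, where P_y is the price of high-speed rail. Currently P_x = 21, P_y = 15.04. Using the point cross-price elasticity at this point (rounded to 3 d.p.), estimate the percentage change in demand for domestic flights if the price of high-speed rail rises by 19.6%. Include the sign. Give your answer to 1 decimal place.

4.4%

At P_x = 21, P_y = 15.04: Q_x = 148.088.
∂Q_x/∂P_y = 2.2.
ε = (∂Q_x/∂P_y)(P_y/Q_x) = 2.2000 × 15.04/148.088 ≈ 0.223.
%ΔQ_x ≈ ε × %ΔP_y = 0.223 × (19.6%) = 4.4%.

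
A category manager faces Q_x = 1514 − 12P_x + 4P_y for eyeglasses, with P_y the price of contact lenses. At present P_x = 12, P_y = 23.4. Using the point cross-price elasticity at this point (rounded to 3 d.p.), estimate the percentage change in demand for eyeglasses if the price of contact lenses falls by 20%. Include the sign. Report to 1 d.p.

-1.3%

At P_x = 12, P_y = 23.4: Q_x = 1463.6.
∂Q_x/∂P_y = 4.
ε = (∂Q_x/∂P_y)(P_y/Q_x) = 4.0000 × 23.4/1463.6 ≈ 0.064.
%ΔQ_x ≈ ε × %ΔP_y = 0.064 × (-20%) = -1.3%.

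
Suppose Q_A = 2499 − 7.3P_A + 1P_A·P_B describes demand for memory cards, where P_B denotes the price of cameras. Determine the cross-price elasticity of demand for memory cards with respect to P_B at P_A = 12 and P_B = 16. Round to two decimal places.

At P_A = 12 and P_B = 16: Q_A = 2603.4.
∂Q_A/∂P_B = 1P_A = 1(12) = 12.0000.
ε = (∂Q_A/∂P_B)(P_B/Q_A) = 12.0000 × (16/2603.4) ≈ 0.07.

0.07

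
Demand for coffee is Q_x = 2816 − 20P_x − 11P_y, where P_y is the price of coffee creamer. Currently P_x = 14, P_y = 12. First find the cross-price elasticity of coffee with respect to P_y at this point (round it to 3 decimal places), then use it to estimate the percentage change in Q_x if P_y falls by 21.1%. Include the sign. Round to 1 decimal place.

At P_x = 14, P_y = 12: Q_x = 2404.
∂Q_x/∂P_y = -11.
ε = (∂Q_x/∂P_y)(P_y/Q_x) = -11.0000 × 12/2404 ≈ -0.055.
%ΔQ_x ≈ ε × %ΔP_y = -0.055 × (-21.1%) = 1.2%.

1.2%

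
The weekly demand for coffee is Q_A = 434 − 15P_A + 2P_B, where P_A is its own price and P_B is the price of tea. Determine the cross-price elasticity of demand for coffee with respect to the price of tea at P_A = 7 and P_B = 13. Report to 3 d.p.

At P_A = 7 and P_B = 13: Q_A = 355.
∂Q_A/∂P_B = 2.
ε = (∂Q_A/∂P_B)(P_B/Q_A) = 2 × (13/355) ≈ 0.073.
Since ε > 0, coffee and tea are substitutes.

0.073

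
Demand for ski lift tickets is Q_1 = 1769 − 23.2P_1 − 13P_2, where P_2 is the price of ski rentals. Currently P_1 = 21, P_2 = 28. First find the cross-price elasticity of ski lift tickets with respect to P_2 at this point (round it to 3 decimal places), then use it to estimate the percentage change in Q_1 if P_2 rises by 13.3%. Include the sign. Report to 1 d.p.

At P_1 = 21, P_2 = 28: Q_1 = 917.8.
∂Q_1/∂P_2 = -13.
ε = (∂Q_1/∂P_2)(P_2/Q_1) = -13.0000 × 28/917.8 ≈ -0.397.
%ΔQ_1 ≈ ε × %ΔP_2 = -0.397 × (13.3%) = -5.3%.

-5.3%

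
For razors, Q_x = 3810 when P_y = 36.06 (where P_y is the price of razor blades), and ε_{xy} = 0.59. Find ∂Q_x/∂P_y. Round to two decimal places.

ε = (∂Q_x/∂P_y)·(P_y/Q_x) ⇒ ∂Q_x/∂P_y = ε·Q_x/P_y = 0.59 × 3810/36.06 ≈ 62.34.

62.34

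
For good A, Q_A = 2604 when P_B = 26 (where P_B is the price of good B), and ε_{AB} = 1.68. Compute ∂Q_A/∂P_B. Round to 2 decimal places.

168.26

ε = (∂Q_A/∂P_B)·(P_B/Q_A) ⇒ ∂Q_A/∂P_B = ε·Q_A/P_B = 1.68 × 2604/26 ≈ 168.26.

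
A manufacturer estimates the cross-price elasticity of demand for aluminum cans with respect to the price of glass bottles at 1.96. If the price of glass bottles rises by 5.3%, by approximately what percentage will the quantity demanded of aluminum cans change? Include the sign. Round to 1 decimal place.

%ΔQ ≈ ε × %ΔP of glass bottles = 1.96 × (5.3%) = 10.4%.

10.4%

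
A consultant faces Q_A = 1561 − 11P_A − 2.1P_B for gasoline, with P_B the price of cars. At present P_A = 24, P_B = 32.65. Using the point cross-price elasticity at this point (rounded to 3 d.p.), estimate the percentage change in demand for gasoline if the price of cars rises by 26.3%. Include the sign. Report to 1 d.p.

-1.5%

At P_A = 24, P_B = 32.65: Q_A = 1228.435.
∂Q_A/∂P_B = -2.1.
ε = (∂Q_A/∂P_B)(P_B/Q_A) = -2.1000 × 32.65/1228.435 ≈ -0.056.
%ΔQ_A ≈ ε × %ΔP_B = -0.056 × (26.3%) = -1.5%.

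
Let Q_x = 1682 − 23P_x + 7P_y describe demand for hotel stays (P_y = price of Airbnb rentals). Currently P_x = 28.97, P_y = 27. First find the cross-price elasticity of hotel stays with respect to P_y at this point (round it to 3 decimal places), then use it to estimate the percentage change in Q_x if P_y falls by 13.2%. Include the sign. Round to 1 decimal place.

At P_x = 28.97, P_y = 27: Q_x = 1204.69.
∂Q_x/∂P_y = 7.
ε = (∂Q_x/∂P_y)(P_y/Q_x) = 7.0000 × 27/1204.69 ≈ 0.157.
%ΔQ_x ≈ ε × %ΔP_y = 0.157 × (-13.2%) = -2.1%.

-2.1%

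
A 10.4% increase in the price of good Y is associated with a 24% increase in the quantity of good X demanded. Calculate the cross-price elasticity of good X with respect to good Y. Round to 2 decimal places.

2.31

ε = (%ΔQ of good X) / (%ΔP of good Y) = (24%) / (10.4%) ≈ 2.31.
Positive cross-price elasticity: substitutes.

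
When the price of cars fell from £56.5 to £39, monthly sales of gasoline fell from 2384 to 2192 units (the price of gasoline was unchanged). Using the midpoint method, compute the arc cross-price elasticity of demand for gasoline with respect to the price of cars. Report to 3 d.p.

ΔQ_A = 2192 − 2384 = -192; ΔP_B = 39 − 56.5 = -17.5.
Midpoints: Q̄_A = 2288.0, P̄_B = 47.75.
ε = (ΔQ_A/Q̄_A)/(ΔP_B/P̄_B) = (-192/2288.0)/(-17.5/47.75) ≈ 0.229.

0.229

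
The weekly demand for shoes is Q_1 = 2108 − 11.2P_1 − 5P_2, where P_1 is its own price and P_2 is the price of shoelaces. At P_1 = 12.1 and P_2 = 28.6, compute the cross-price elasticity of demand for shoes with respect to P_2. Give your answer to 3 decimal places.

-0.078

At P_1 = 12.1 and P_2 = 28.6: Q_1 = 1829.48.
∂Q_1/∂P_2 = -5.
ε = (∂Q_1/∂P_2)(P_2/Q_1) = -5 × (28.6/1829.48) ≈ -0.078.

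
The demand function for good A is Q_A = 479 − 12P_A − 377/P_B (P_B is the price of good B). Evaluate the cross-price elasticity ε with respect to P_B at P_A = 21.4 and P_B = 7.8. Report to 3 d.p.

0.278

At P_A = 21.4 and P_B = 7.8: Q_A = 173.867.
∂Q_A/∂P_B = 377/P_B² = 6.1966.
ε = (∂Q_A/∂P_B)(P_B/Q_A) = 6.1966 × (7.8/173.867) ≈ 0.278.
ε > 0: substitutes.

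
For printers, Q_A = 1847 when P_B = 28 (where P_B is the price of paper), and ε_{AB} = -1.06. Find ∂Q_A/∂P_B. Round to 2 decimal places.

ε = (∂Q_A/∂P_B)·(P_B/Q_A) ⇒ ∂Q_A/∂P_B = ε·Q_A/P_B = -1.06 × 1847/28 ≈ -69.92.

-69.92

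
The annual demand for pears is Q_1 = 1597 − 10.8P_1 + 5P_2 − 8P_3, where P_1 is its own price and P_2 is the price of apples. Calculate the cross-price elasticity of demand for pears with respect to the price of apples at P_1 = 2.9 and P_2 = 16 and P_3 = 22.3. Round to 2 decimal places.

At P_1 = 2.9 and P_2 = 16 and P_3 = 22.3: Q_1 = 1467.28.
∂Q_1/∂P_2 = 5.
ε = (∂Q_1/∂P_2)(P_2/Q_1) = 5 × (16/1467.28) ≈ 0.05.

0.05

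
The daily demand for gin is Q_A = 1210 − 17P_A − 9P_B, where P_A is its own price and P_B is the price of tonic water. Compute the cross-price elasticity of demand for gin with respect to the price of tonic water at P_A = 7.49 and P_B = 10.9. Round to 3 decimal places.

At P_A = 7.49 and P_B = 10.9: Q_A = 984.57.
∂Q_A/∂P_B = -9.
ε = (∂Q_A/∂P_B)(P_B/Q_A) = -9 × (10.9/984.57) ≈ -0.100.
Since ε < 0, gin and tonic water are complements.

-0.100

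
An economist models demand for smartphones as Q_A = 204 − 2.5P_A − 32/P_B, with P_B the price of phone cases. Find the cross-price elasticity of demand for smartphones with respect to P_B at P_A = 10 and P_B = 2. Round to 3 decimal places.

At P_A = 10 and P_B = 2: Q_A = 163.
∂Q_A/∂P_B = 32/P_B² = 8.0000.
ε = (∂Q_A/∂P_B)(P_B/Q_A) = 8.0000 × (2/163) ≈ 0.098.
ε > 0: substitutes.

0.098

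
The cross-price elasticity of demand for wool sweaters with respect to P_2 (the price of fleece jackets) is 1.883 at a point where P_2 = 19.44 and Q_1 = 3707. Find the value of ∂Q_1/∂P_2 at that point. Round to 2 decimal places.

359.07

ε = (∂Q_1/∂P_2)·(P_2/Q_1) ⇒ ∂Q_1/∂P_2 = ε·Q_1/P_2 = 1.883 × 3707/19.44 ≈ 359.07.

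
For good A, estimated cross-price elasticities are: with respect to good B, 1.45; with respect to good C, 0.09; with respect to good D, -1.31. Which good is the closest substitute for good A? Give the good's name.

good B

Substitutes have ε > 0. Among the positive values, 1.45 (good B) is largest.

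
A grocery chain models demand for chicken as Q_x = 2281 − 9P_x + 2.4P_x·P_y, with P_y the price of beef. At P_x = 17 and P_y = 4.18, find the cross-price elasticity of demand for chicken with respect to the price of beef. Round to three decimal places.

0.074

At P_x = 17 and P_y = 4.18: Q_x = 2298.544.
∂Q_x/∂P_y = 2.4P_x = 2.4(17) = 40.8000.
ε = (∂Q_x/∂P_y)(P_y/Q_x) = 40.8000 × (4.18/2298.544) ≈ 0.074.
ε > 0: substitutes.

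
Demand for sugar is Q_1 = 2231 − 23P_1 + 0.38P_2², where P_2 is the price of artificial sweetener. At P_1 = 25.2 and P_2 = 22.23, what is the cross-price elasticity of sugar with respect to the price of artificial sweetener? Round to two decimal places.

0.20

At P_1 = 25.2 and P_2 = 22.23: Q_1 = 1839.186.
∂Q_1/∂P_2 = 0.76P_2 = 0.76(22.23) = 16.8948.
ε = (∂Q_1/∂P_2)(P_2/Q_1) = 16.8948 × (22.23/1839.186) ≈ 0.20.
ε > 0: substitutes.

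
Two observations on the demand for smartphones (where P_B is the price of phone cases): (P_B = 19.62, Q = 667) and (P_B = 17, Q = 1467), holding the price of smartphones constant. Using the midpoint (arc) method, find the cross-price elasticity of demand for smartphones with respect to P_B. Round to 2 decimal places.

-5.24

ΔQ_A = 1467 − 667 = 800; ΔP_B = 17 − 19.62 = -2.62.
Midpoints: Q̄_A = 1067.0, P̄_B = 18.31.
ε = (ΔQ_A/Q̄_A)/(ΔP_B/P̄_B) = (800/1067.0)/(-2.62/18.31) ≈ -5.24.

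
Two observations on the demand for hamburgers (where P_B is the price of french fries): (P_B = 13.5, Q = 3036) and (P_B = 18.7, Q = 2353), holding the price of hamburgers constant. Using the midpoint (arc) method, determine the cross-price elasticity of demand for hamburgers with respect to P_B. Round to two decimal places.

-0.78

ΔQ_A = 2353 − 3036 = -683; ΔP_B = 18.7 − 13.5 = 5.2.
Midpoints: Q̄_A = 2694.5, P̄_B = 16.10.
ε = (ΔQ_A/Q̄_A)/(ΔP_B/P̄_B) = (-683/2694.5)/(5.2/16.10) ≈ -0.78.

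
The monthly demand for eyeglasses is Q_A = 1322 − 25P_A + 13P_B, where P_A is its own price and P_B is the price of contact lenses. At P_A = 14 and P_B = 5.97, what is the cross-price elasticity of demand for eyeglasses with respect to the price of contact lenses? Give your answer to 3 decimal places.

0.074

At P_A = 14 and P_B = 5.97: Q_A = 1049.61.
∂Q_A/∂P_B = 13.
ε = (∂Q_A/∂P_B)(P_B/Q_A) = 13 × (5.97/1049.61) ≈ 0.074.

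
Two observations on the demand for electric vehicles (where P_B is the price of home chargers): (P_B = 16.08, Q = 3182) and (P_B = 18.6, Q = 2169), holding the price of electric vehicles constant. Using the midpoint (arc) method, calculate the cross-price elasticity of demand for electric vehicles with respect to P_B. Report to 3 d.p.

ΔQ_A = 2169 − 3182 = -1013; ΔP_B = 18.6 − 16.08 = 2.52.
Midpoints: Q̄_A = 2675.5, P̄_B = 17.34.
ε = (ΔQ_A/Q̄_A)/(ΔP_B/P̄_B) = (-1013/2675.5)/(2.52/17.34) ≈ -2.605.

-2.605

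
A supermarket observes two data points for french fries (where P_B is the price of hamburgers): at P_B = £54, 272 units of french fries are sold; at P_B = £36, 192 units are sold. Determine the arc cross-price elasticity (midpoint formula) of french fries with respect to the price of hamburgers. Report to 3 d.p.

ΔQ_A = 192 − 272 = -80; ΔP_B = 36 − 54 = -18.
Midpoints: Q̄_A = 232.0, P̄_B = 45.00.
ε = (ΔQ_A/Q̄_A)/(ΔP_B/P̄_B) = (-80/232.0)/(-18/45.00) ≈ 0.862.
ε > 0: french fries and hamburgers are substitutes.

0.862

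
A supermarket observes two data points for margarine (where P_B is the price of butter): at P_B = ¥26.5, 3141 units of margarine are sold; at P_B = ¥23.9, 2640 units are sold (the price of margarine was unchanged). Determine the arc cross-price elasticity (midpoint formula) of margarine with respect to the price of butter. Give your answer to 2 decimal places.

ΔQ_A = 2640 − 3141 = -501; ΔP_B = 23.9 − 26.5 = -2.6.
Midpoints: Q̄_A = 2890.5, P̄_B = 25.20.
ε = (ΔQ_A/Q̄_A)/(ΔP_B/P̄_B) = (-501/2890.5)/(-2.6/25.20) ≈ 1.68.
ε > 0: margarine and butter are substitutes.

1.68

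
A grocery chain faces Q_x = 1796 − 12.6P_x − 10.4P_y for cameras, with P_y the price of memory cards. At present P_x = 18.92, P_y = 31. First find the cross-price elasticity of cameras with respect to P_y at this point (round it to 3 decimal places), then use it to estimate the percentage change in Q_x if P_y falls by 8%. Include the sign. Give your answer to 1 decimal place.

2.1%

At P_x = 18.92, P_y = 31: Q_x = 1235.208.
∂Q_x/∂P_y = -10.4.
ε = (∂Q_x/∂P_y)(P_y/Q_x) = -10.4000 × 31/1235.208 ≈ -0.261.
%ΔQ_x ≈ ε × %ΔP_y = -0.261 × (-8%) = 2.1%.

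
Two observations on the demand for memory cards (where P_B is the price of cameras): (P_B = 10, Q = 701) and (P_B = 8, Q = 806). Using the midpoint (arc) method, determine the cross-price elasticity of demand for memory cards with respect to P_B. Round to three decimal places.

ΔQ_A = 806 − 701 = 105; ΔP_B = 8 − 10 = -2.
Midpoints: Q̄_A = 753.5, P̄_B = 9.00.
ε = (ΔQ_A/Q̄_A)/(ΔP_B/P̄_B) = (105/753.5)/(-2/9.00) ≈ -0.627.

-0.627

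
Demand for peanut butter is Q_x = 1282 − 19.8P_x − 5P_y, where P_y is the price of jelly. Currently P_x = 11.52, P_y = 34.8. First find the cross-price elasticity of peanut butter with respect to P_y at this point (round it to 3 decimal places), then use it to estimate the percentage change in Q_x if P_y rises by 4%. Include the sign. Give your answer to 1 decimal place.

At P_x = 11.52, P_y = 34.8: Q_x = 879.904.
∂Q_x/∂P_y = -5.
ε = (∂Q_x/∂P_y)(P_y/Q_x) = -5.0000 × 34.8/879.904 ≈ -0.198.
%ΔQ_x ≈ ε × %ΔP_y = -0.198 × (4%) = -0.8%.

-0.8%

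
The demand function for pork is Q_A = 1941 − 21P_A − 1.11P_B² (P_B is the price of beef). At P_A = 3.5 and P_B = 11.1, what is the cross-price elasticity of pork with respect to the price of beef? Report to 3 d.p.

At P_A = 3.5 and P_B = 11.1: Q_A = 1730.737.
∂Q_A/∂P_B = -2.22P_B = -2.22(11.1) = -24.6420.
ε = (∂Q_A/∂P_B)(P_B/Q_A) = -24.6420 × (11.1/1730.737) ≈ -0.158.

-0.158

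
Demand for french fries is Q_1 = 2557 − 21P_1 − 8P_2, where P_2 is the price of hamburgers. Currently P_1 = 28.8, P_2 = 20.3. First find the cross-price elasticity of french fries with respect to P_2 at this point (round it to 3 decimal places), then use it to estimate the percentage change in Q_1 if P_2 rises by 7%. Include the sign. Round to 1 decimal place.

-0.6%

At P_1 = 28.8, P_2 = 20.3: Q_1 = 1789.8.
∂Q_1/∂P_2 = -8.
ε = (∂Q_1/∂P_2)(P_2/Q_1) = -8.0000 × 20.3/1789.8 ≈ -0.091.
%ΔQ_1 ≈ ε × %ΔP_2 = -0.091 × (7%) = -0.6%.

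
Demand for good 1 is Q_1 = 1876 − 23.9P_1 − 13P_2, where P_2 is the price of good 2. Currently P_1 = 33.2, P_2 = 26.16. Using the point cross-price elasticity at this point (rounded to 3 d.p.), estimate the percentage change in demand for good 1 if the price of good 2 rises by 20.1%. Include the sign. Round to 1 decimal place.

At P_1 = 33.2, P_2 = 26.16: Q_1 = 742.44.
∂Q_1/∂P_2 = -13.
ε = (∂Q_1/∂P_2)(P_2/Q_1) = -13.0000 × 26.16/742.44 ≈ -0.458.
%ΔQ_1 ≈ ε × %ΔP_2 = -0.458 × (20.1%) = -9.2%.

-9.2%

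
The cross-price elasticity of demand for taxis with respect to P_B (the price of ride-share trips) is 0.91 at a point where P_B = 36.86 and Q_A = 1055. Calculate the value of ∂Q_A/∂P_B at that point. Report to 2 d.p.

ε = (∂Q_A/∂P_B)·(P_B/Q_A) ⇒ ∂Q_A/∂P_B = ε·Q_A/P_B = 0.91 × 1055/36.86 ≈ 26.05.

26.05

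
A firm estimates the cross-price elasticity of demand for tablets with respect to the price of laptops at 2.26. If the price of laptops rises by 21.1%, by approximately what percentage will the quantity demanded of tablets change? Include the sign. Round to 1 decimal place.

%ΔQ ≈ ε × %ΔP of laptops = 2.26 × (21.1%) = 47.7%.
Demand for tablets rises by about 47.7%.

47.7%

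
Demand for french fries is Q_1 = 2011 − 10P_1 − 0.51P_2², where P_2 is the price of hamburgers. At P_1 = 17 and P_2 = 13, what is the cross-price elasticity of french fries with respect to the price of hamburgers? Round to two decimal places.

At P_1 = 17 and P_2 = 13: Q_1 = 1754.81.
∂Q_1/∂P_2 = -1.02P_2 = -1.02(13) = -13.2600.
ε = (∂Q_1/∂P_2)(P_2/Q_1) = -13.2600 × (13/1754.81) ≈ -0.10.
ε < 0: complements.

-0.10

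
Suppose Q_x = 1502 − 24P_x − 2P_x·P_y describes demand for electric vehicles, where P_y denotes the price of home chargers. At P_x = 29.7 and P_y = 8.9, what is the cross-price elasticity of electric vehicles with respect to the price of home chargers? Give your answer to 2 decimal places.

At P_x = 29.7 and P_y = 8.9: Q_x = 260.54.
∂Q_x/∂P_y = -2P_x = -2(29.7) = -59.4000.
ε = (∂Q_x/∂P_y)(P_y/Q_x) = -59.4000 × (8.9/260.54) ≈ -2.03.
ε < 0: complements.

-2.03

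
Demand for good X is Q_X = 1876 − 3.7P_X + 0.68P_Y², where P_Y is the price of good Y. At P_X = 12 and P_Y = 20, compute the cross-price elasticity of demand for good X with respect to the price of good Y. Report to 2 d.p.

At P_X = 12 and P_Y = 20: Q_X = 2103.6.
∂Q_X/∂P_Y = 1.36P_Y = 1.36(20) = 27.2000.
ε = (∂Q_X/∂P_Y)(P_Y/Q_X) = 27.2000 × (20/2103.6) ≈ 0.26.

0.26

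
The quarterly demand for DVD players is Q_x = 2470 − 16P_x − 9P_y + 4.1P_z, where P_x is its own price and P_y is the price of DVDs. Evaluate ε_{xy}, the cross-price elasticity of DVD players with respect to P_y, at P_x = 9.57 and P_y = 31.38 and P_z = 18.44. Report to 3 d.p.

-0.134

At P_x = 9.57 and P_y = 31.38 and P_z = 18.44: Q_x = 2110.064.
∂Q_x/∂P_y = -9.
ε = (∂Q_x/∂P_y)(P_y/Q_x) = -9 × (31.38/2110.064) ≈ -0.134.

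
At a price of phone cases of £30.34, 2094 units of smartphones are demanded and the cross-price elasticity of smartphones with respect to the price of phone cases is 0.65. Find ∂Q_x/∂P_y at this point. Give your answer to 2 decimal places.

44.86

ε = (∂Q_x/∂P_y)·(P_y/Q_x) ⇒ ∂Q_x/∂P_y = ε·Q_x/P_y = 0.65 × 2094/30.34 ≈ 44.86.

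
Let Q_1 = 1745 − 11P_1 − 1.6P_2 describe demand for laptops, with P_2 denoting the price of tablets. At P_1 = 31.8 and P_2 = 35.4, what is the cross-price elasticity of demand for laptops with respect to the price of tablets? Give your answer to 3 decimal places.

At P_1 = 31.8 and P_2 = 35.4: Q_1 = 1338.56.
∂Q_1/∂P_2 = -1.6.
ε = (∂Q_1/∂P_2)(P_2/Q_1) = -1.6 × (35.4/1338.56) ≈ -0.042.
Since ε < 0, laptops and tablets are complements.

-0.042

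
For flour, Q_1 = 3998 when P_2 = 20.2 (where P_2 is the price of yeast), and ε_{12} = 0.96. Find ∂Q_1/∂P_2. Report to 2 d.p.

190.00

ε = (∂Q_1/∂P_2)·(P_2/Q_1) ⇒ ∂Q_1/∂P_2 = ε·Q_1/P_2 = 0.96 × 3998/20.2 ≈ 190.00.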